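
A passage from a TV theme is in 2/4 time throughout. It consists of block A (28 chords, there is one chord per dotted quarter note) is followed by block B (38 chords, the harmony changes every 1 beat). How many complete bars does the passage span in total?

40 bars

A: 28 × 1.5 = 42 beats = 21 bars.
B: 38 × 1 = 38 beats = 19 bars.
Total: 21 + 19 = 40 bars.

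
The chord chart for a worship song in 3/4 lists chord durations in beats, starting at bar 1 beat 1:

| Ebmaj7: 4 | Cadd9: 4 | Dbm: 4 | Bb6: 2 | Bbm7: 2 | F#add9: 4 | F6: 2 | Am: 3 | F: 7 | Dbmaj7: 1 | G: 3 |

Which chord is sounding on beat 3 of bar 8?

Beat 3 of bar 8 is beat (8−1)×3 + 3 = 24 overall.
Running totals: Ebmaj7 ends at 4, Cadd9 ends at 8, Dbm ends at 12, Bb6 ends at 14, Bbm7 ends at 16, F#add9 ends at 20, F6 ends at 22, Am ends at 25.
Beat 24 falls within Am.

Am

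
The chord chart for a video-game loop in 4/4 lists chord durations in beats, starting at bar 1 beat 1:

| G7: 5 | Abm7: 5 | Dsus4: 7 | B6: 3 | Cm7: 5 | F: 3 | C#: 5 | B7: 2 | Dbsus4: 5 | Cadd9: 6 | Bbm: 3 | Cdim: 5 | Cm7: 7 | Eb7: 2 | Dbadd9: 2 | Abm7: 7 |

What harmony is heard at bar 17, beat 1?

Beat 1 of bar 17 is beat (17−1)×4 + 1 = 65 overall.
Running totals: G7 ends at 5, Abm7 ends at 10, Dsus4 ends at 17, B6 ends at 20, Cm7 ends at 25, F ends at 28, C# ends at 33, B7 ends at 35, Dbsus4 ends at 40, Cadd9 ends at 46, Bbm ends at 49, Cdim ends at 54, Cm7 ends at 61, Eb7 ends at 63, Dbadd9 ends at 65.
Beat 65 falls within Dbadd9.

Dbadd9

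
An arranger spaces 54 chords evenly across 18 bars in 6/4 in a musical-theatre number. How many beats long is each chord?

18 bars × 6 beats/bar = 108 beats total.
108 beats ÷ 54 chords = 2 beats per chord.
(That is a half note.)

2 beats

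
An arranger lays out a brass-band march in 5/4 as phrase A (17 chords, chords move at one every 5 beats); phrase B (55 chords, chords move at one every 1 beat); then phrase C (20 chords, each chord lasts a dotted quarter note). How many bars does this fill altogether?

34 bars

A: 17 × 5 = 85 beats = 17 bars.
B: 55 × 1 = 55 beats = 11 bars.
C: 20 × 1.5 = 30 beats = 6 bars.
Total: 17 + 11 + 6 = 34 bars.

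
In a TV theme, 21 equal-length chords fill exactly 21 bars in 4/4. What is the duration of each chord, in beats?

4 beats

21 bars × 4 beats/bar = 84 beats total.
84 beats ÷ 21 chords = 4 beats per chord.
(That is a whole note.)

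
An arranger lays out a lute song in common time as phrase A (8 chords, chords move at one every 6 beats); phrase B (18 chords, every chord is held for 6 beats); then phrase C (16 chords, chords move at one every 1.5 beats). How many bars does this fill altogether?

A: 8 × 6 = 48 beats = 12 bars.
B: 18 × 6 = 108 beats = 27 bars.
C: 16 × 1.5 = 24 beats = 6 bars.
Total: 12 + 27 + 6 = 45 bars.

45 bars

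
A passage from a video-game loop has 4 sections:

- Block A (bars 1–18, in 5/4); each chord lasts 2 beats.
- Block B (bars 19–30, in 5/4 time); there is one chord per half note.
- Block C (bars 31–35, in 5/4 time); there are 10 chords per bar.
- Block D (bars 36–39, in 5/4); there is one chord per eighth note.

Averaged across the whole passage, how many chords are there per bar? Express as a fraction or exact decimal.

55/13 chords per bar

A: 18 bars of 5 beats is 90 beats; at 2 beats each that's 45 chords.
B: 12 bars of 5 beats is 60 beats; at 2 beats each that's 30 chords.
C: 5 bars of 5 beats is 25 beats; at 0.5 beats each that's 50 chords.
D: 4 bars of 5 beats is 20 beats; at 0.5 beats each that's 40 chords.
Overall: 165 chords over 39 bars → 165/39 = 55/13 chords per bar.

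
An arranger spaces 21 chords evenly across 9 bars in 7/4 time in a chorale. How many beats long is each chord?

3 beats

9 bars × 7 beats/bar = 63 beats total.
63 beats ÷ 21 chords = 3 beats per chord.
(That is a dotted half note.)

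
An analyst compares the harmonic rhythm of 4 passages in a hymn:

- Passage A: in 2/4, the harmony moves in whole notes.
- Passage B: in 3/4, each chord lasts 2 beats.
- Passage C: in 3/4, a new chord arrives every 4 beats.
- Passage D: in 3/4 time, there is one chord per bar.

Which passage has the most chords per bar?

Passage B

A: 2/4 = 0.5 chords/bar.
B: 3/2 = 1.5 chords/bar.
C: 3/4 = 0.75 chords/bar.
D: 3/3 = 1 chord/bar.
Fastest is B at 1.5 chords/bar.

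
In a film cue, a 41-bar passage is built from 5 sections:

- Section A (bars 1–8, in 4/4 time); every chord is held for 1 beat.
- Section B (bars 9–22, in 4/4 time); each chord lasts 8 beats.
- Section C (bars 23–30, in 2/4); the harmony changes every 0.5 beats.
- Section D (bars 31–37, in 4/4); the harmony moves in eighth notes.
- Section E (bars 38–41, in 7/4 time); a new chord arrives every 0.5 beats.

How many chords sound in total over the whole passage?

A: 8 bars × 4 beats = 32 beats; 1 beat/chord → 32 chords.
B: 14 bars × 4 beats = 56 beats; 8 beats/chord → 7 chords.
C: 8 bars × 2 beats = 16 beats; 0.5 beats/chord → 32 chords.
D: 7 bars × 4 beats = 28 beats; 0.5 beats/chord → 56 chords.
E: 4 bars × 7 beats = 28 beats; 0.5 beats/chord → 56 chords.
Total: 32 + 7 + 32 + 56 + 56 = 183.

183 chords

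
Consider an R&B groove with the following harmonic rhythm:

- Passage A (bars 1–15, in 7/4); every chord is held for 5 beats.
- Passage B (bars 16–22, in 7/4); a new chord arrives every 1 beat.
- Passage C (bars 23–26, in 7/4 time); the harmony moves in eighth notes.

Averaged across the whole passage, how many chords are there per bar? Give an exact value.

63/13 chords per bar

A: 15 × 7 = 105 beats ÷ 5 = 21 chords.
B: 7 × 7 = 49 beats ÷ 1 = 49 chords.
C: 4 × 7 = 28 beats ÷ 0.5 = 56 chords.
Overall: 126 chords over 26 bars → 126/26 = 63/13 chords per bar.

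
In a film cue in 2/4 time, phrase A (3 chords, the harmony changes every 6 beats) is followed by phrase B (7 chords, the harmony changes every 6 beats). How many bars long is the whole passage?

A: 3 × 6 = 18 beats = 9 bars.
B: 7 × 6 = 42 beats = 21 bars.
Total: 9 + 21 = 30 bars.

30 bars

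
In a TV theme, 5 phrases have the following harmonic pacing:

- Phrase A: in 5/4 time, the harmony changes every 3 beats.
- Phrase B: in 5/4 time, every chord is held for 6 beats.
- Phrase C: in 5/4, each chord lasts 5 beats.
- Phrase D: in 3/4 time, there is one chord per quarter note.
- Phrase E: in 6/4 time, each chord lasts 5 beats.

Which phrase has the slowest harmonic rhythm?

A: each chord is 3 beats in 5/4, so 5/3 per bar.
B: each chord is 6 beats in 5/4, so 5/6 per bar.
C: each chord is 5 beats in 5/4, so 1 per bar.
D: each chord is 1 beat in 3/4, so 3 per bar.
E: each chord is 5 beats in 6/4, so 1.2 per bar.
Slowest is B at 5/6 chords/bar.

Phrase B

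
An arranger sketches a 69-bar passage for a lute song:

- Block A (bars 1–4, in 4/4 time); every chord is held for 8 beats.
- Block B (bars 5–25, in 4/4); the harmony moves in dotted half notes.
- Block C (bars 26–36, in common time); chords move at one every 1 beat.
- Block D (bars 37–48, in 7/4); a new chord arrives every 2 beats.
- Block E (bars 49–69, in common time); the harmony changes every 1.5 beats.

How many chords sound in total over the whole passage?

A: 4 bars × 4 beats = 16 beats; 8 beats/chord → 2 chords.
B: 21 bars × 4 beats = 84 beats; 3 beats/chord → 28 chords.
C: 11 bars × 4 beats = 44 beats; 1 beat/chord → 44 chords.
D: 12 bars × 7 beats = 84 beats; 2 beats/chord → 42 chords.
E: 21 bars × 4 beats = 84 beats; 1.5 beats/chord → 56 chords.
Total: 2 + 28 + 44 + 42 + 56 = 172.

172 chords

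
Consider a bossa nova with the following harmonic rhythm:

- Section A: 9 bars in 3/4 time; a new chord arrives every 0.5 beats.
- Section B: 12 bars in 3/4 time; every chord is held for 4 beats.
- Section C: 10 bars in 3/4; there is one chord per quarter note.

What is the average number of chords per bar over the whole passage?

3 chords per bar

A: 9 bars of 3 beats is 27 beats; at 0.5 beats each that's 54 chords.
B: 12 bars of 3 beats is 36 beats; at 4 beats each that's 9 chords.
C: 10 bars of 3 beats is 30 beats; at 1 beat each that's 30 chords.
Overall: 93 chords over 31 bars → 93/31 = 3 chords per bar.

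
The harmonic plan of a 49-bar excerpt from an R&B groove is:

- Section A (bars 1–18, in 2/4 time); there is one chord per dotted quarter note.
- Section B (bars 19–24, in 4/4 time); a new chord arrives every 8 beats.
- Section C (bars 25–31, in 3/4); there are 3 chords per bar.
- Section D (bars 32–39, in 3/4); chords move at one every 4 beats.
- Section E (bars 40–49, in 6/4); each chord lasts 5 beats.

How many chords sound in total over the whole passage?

66 chords

A: 18 bars × 2 beats = 36 beats; 1.5 beats/chord → 24 chords.
B: 6 bars × 4 beats = 24 beats; 8 beats/chord → 3 chords.
C: 7 bars × 3 beats = 21 beats; 1 beat/chord → 21 chords.
D: 8 bars × 3 beats = 24 beats; 4 beats/chord → 6 chords.
E: 10 bars × 6 beats = 60 beats; 5 beats/chord → 12 chords.
Total: 24 + 3 + 21 + 6 + 12 = 66.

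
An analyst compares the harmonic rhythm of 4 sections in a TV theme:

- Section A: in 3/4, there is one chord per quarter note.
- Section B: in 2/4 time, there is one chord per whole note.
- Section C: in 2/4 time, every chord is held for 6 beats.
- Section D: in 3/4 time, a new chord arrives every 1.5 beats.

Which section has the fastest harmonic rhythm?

Section A

A: 3/1 = 3 chords/bar.
B: 2/4 = 0.5 chords/bar.
C: 2/6 = 1/3 chords/bar.
D: 3/1.5 = 2 chords/bar.
Fastest is A at 3 chords/bar.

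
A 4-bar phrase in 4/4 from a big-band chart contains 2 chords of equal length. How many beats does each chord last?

8 beats

4 bars × 4 beats/bar = 16 beats total.
16 beats ÷ 2 chords = 8 beats per chord.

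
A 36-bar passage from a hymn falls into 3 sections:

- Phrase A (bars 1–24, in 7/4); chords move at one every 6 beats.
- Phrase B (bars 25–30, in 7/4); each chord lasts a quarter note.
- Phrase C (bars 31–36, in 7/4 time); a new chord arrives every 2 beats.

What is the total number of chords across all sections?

91 chords

A has 168 beats and chords last 6 each, so 28 chords.
B has 42 beats and chords last 1 each, so 42 chords.
C has 42 beats and chords last 2 each, so 21 chords.
Total: 28 + 42 + 21 = 91.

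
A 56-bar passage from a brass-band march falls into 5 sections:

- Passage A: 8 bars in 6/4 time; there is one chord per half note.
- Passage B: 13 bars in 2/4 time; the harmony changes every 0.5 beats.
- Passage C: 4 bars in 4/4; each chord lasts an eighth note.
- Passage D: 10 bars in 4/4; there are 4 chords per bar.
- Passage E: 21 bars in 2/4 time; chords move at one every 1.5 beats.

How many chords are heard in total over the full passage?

A: 8·6 = 48 beats, 48/2 = 24 chords.
B: 13·2 = 26 beats, 26/0.5 = 52 chords.
C: 4·4 = 16 beats, 16/0.5 = 32 chords.
D: 10·4 = 40 beats, 40/1 = 40 chords.
E: 21·2 = 42 beats, 42/1.5 = 28 chords.
Total: 24 + 52 + 32 + 40 + 28 = 176.

176 chords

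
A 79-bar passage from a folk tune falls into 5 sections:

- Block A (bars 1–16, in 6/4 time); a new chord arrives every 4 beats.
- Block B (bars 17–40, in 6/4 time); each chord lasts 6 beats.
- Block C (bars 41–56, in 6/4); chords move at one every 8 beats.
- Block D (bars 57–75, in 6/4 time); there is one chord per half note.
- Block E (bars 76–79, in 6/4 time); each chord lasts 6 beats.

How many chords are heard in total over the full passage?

121 chords

A: 16 bars × 6 beats = 96 beats; 4 beats/chord → 24 chords.
B: 24 bars × 6 beats = 144 beats; 6 beats/chord → 24 chords.
C: 16 bars × 6 beats = 96 beats; 8 beats/chord → 12 chords.
D: 19 bars × 6 beats = 114 beats; 2 beats/chord → 57 chords.
E: 4 bars × 6 beats = 24 beats; 6 beats/chord → 4 chords.
Total: 24 + 24 + 12 + 57 + 4 = 121.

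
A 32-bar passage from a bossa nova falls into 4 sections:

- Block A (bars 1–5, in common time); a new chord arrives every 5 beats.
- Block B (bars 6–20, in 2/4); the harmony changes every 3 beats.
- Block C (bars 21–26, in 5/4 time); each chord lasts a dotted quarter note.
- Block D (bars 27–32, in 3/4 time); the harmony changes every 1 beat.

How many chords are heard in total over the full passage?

52 chords

A has 20 beats and chords last 5 each, so 4 chords.
B has 30 beats and chords last 3 each, so 10 chords.
C has 30 beats and chords last 1.5 each, so 20 chords.
D has 18 beats and chords last 1 each, so 18 chords.
Total: 4 + 10 + 20 + 18 = 52.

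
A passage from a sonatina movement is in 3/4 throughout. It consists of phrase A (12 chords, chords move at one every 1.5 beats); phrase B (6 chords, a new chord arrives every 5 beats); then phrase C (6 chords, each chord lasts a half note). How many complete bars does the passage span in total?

20 bars

A: 12 × 1.5 = 18 beats = 6 bars.
B: 6 × 5 = 30 beats = 10 bars.
C: 6 × 2 = 12 beats = 4 bars.
Total: 6 + 10 + 4 = 20 bars.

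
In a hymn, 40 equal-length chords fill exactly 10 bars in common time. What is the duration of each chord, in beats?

1 beat

10 bars × 4 beats/bar = 40 beats total.
40 beats ÷ 40 chords = 1 beats per chord.
(That is a quarter note.)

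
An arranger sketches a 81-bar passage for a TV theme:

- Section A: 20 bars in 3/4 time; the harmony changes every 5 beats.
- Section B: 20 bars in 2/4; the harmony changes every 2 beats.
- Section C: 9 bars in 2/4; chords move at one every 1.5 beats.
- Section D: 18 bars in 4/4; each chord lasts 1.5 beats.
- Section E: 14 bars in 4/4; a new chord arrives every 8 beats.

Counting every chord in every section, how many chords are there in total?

A: 20 bars × 3 beats = 60 beats; 5 beats/chord → 12 chords.
B: 20 bars × 2 beats = 40 beats; 2 beats/chord → 20 chords.
C: 9 bars × 2 beats = 18 beats; 1.5 beats/chord → 12 chords.
D: 18 bars × 4 beats = 72 beats; 1.5 beats/chord → 48 chords.
E: 14 bars × 4 beats = 56 beats; 8 beats/chord → 7 chords.
Total: 12 + 20 + 12 + 48 + 7 = 99.

99 chords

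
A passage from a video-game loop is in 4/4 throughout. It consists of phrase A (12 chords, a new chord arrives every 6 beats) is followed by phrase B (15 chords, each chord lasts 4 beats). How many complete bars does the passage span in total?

33 bars

A: 12 × 6 = 72 beats = 18 bars.
B: 15 × 4 = 60 beats = 15 bars.
Total: 18 + 15 = 33 bars.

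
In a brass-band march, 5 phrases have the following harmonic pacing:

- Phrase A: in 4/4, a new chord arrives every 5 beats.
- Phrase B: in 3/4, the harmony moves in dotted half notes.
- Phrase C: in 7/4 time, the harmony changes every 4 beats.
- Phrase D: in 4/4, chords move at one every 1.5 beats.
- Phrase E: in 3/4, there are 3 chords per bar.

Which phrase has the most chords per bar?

A: 4/5 = 0.8 chords/bar.
B: 3/3 = 1 chord/bar.
C: 7/4 = 1.75 chords/bar.
D: 4/1.5 = 8/3 chords/bar.
E: 3/1 = 3 chords/bar.
Fastest is E at 3 chords/bar.

Phrase E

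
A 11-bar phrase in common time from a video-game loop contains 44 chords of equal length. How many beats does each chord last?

1 beat

11 bars × 4 beats/bar = 44 beats total.
44 beats ÷ 44 chords = 1 beats per chord.
(That is a quarter note.)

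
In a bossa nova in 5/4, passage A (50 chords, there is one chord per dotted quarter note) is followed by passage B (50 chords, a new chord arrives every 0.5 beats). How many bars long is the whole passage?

A: 50 × 1.5 = 75 beats = 15 bars.
B: 50 × 0.5 = 25 beats = 5 bars.
Total: 15 + 5 = 20 bars.

20 bars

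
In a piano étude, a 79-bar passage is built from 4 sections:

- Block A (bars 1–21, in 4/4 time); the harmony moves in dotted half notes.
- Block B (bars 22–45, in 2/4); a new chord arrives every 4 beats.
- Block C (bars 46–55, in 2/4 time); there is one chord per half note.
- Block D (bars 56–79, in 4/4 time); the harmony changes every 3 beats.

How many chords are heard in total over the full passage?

A: 21 bars × 4 beats = 84 beats; 3 beats/chord → 28 chords.
B: 24 bars × 2 beats = 48 beats; 4 beats/chord → 12 chords.
C: 10 bars × 2 beats = 20 beats; 2 beats/chord → 10 chords.
D: 24 bars × 4 beats = 96 beats; 3 beats/chord → 32 chords.
Total: 28 + 12 + 10 + 32 = 82.

82 chords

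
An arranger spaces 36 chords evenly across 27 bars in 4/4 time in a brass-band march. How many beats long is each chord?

3 beats

27 bars × 4 beats/bar = 108 beats total.
108 beats ÷ 36 chords = 3 beats per chord.
(That is a dotted half note.)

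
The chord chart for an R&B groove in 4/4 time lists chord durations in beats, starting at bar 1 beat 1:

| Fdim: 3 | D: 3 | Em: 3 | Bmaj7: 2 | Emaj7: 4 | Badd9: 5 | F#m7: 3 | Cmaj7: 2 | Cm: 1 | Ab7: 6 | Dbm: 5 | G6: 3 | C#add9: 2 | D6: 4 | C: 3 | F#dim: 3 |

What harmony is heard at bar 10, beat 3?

G6

Beat 3 of bar 10 is beat (10−1)×4 + 3 = 39 overall.
Running totals: Fdim ends at 3, D ends at 6, Em ends at 9, Bmaj7 ends at 11, Emaj7 ends at 15, Badd9 ends at 20, F#m7 ends at 23, Cmaj7 ends at 25, Cm ends at 26, Ab7 ends at 32, Dbm ends at 37, G6 ends at 40.
Beat 39 falls within G6.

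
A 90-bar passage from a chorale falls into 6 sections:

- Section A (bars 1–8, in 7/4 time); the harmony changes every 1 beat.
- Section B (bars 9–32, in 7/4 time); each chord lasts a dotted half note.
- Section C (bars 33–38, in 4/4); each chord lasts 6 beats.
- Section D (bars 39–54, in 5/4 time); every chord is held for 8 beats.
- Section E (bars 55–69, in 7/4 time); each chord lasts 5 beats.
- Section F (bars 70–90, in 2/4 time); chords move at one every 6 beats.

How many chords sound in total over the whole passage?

154 chords

A: 8·7 = 56 beats, 56/1 = 56 chords.
B: 24·7 = 168 beats, 168/3 = 56 chords.
C: 6·4 = 24 beats, 24/6 = 4 chords.
D: 16·5 = 80 beats, 80/8 = 10 chords.
E: 15·7 = 105 beats, 105/5 = 21 chords.
F: 21·2 = 42 beats, 42/6 = 7 chords.
Total: 56 + 56 + 4 + 10 + 21 + 7 = 154.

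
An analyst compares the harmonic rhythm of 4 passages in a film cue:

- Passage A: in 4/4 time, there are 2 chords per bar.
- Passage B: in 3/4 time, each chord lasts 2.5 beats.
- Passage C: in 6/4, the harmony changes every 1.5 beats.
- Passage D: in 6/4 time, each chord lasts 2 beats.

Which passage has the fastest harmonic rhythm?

A: each chord is 2 beats in 4/4, so 2 per bar.
B: each chord is 2.5 beats in 3/4, so 1.2 per bar.
C: each chord is 1.5 beats in 6/4, so 4 per bar.
D: each chord is 2 beats in 6/4, so 3 per bar.
Fastest is C at 4 chords/bar.

Passage C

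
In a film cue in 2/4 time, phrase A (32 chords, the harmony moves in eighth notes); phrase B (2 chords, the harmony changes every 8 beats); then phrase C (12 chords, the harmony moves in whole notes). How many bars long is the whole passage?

40 bars

A: 32 × 0.5 = 16 beats = 8 bars.
B: 2 × 8 = 16 beats = 8 bars.
C: 12 × 4 = 48 beats = 24 bars.
Total: 8 + 8 + 24 = 40 bars.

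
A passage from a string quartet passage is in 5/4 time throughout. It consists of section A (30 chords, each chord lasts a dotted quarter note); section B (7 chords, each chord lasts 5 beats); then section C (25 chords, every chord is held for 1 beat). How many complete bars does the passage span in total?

A: 30 × 1.5 = 45 beats = 9 bars.
B: 7 × 5 = 35 beats = 7 bars.
C: 25 × 1 = 25 beats = 5 bars.
Total: 9 + 7 + 5 = 21 bars.

21 bars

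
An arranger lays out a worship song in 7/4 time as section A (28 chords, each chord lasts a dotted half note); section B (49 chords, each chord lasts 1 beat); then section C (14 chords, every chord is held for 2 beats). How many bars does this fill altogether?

23 bars

A: 28 × 3 = 84 beats = 12 bars.
B: 49 × 1 = 49 beats = 7 bars.
C: 14 × 2 = 28 beats = 4 bars.
Total: 12 + 7 + 4 = 23 bars.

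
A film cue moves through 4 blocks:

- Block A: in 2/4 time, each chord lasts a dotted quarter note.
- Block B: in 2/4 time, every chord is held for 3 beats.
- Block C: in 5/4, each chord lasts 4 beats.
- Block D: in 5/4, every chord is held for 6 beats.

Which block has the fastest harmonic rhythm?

Block A

A: 2/1.5 = 4/3 chords/bar.
B: 2/3 = 2/3 chords/bar.
C: 5/4 = 1.25 chords/bar.
D: 5/6 = 5/6 chords/bar.
Fastest is A at 4/3 chords/bar.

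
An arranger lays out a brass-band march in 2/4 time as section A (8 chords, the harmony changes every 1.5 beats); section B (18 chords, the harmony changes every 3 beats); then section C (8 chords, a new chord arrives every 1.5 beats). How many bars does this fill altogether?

39 bars

A: 8 × 1.5 = 12 beats = 6 bars.
B: 18 × 3 = 54 beats = 27 bars.
C: 8 × 1.5 = 12 beats = 6 bars.
Total: 6 + 27 + 6 = 39 bars.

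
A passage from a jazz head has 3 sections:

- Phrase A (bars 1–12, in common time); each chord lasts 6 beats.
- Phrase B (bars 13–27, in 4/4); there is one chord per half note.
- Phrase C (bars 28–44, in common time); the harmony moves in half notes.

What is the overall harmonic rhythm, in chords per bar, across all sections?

18/11 chords per bar

A: 12 × 4 = 48 beats ÷ 6 = 8 chords.
B: 15 × 4 = 60 beats ÷ 2 = 30 chords.
C: 17 × 4 = 68 beats ÷ 2 = 34 chords.
Overall: 72 chords over 44 bars → 72/44 = 18/11 chords per bar.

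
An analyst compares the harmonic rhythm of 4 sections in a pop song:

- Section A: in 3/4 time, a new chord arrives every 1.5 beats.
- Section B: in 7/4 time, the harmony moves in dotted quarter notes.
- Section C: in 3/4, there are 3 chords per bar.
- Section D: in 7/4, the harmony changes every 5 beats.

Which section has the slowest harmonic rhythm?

Section D

A: 3 beats/bar ÷ 1.5 beats/chord = 2 chords/bar.
B: 7 beats/bar ÷ 1.5 beats/chord = 14/3 chords/bar.
C: 3 beats/bar ÷ 1 beat/chord = 3 chords/bar.
D: 7 beats/bar ÷ 5 beats/chord = 1.4 chords/bar.
Slowest is D at 1.4 chords/bar.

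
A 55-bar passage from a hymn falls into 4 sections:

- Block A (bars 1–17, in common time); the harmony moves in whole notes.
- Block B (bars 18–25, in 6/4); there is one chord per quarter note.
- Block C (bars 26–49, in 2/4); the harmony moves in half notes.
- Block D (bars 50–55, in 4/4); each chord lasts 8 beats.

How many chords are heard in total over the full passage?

92 chords

A has 68 beats and chords last 4 each, so 17 chords.
B has 48 beats and chords last 1 each, so 48 chords.
C has 48 beats and chords last 2 each, so 24 chords.
D has 24 beats and chords last 8 each, so 3 chords.
Total: 17 + 48 + 24 + 3 = 92.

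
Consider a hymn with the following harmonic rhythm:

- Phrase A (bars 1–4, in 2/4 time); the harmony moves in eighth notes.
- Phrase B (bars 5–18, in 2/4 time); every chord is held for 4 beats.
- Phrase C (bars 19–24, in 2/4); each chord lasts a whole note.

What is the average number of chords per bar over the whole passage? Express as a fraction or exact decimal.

13/12 chords per bar

A: 4 × 2 = 8 beats ÷ 0.5 = 16 chords.
B: 14 × 2 = 28 beats ÷ 4 = 7 chords.
C: 6 × 2 = 12 beats ÷ 4 = 3 chords.
Overall: 26 chords over 24 bars → 26/24 = 13/12 chords per bar.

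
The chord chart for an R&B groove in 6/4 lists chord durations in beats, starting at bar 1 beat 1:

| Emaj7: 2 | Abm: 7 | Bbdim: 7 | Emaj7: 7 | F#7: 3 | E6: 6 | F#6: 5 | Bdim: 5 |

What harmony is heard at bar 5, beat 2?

Beat 2 of bar 5 is beat (5−1)×6 + 2 = 26 overall.
Running totals: Emaj7 ends at 2, Abm ends at 9, Bbdim ends at 16, Emaj7 ends at 23, F#7 ends at 26.
Beat 26 falls within F#7.

F#7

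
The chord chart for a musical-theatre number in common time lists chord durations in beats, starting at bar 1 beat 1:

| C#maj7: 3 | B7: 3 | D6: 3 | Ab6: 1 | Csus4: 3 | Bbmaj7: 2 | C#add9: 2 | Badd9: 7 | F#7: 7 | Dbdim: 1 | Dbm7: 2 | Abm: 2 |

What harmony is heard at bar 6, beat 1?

Beat 1 of bar 6 is beat (6−1)×4 + 1 = 21 overall.
Running totals: C#maj7 ends at 3, B7 ends at 6, D6 ends at 9, Ab6 ends at 10, Csus4 ends at 13, Bbmaj7 ends at 15, C#add9 ends at 17, Badd9 ends at 24.
Beat 21 falls within Badd9.

Badd9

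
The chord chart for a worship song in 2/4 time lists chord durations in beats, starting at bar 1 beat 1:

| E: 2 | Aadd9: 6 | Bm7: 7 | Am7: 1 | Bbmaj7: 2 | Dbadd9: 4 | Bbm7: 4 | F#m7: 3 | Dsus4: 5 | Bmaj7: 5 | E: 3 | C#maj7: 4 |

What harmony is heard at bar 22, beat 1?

Beat 1 of bar 22 is beat (22−1)×2 + 1 = 43 overall.
Running totals: E ends at 2, Aadd9 ends at 8, Bm7 ends at 15, Am7 ends at 16, Bbmaj7 ends at 18, Dbadd9 ends at 22, Bbm7 ends at 26, F#m7 ends at 29, Dsus4 ends at 34, Bmaj7 ends at 39, E ends at 42, C#maj7 ends at 46.
Beat 43 falls within C#maj7.

C#maj7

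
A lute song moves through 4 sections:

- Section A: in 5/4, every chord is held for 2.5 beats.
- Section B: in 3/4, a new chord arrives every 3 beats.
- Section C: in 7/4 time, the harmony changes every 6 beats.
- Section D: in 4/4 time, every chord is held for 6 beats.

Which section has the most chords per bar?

A: each chord is 2.5 beats in 5/4, so 2 per bar.
B: each chord is 3 beats in 3/4, so 1 per bar.
C: each chord is 6 beats in 7/4, so 7/6 per bar.
D: each chord is 6 beats in 4/4, so 2/3 per bar.
Fastest is A at 2 chords/bar.

Section A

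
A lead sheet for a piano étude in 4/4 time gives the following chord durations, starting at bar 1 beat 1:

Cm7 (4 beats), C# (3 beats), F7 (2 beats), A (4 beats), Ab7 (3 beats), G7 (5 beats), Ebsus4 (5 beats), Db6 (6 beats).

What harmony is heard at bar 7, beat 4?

Beat 4 of bar 7 is beat (7−1)×4 + 4 = 28 overall.
Running totals: Cm7 ends at 4, C# ends at 7, F7 ends at 9, A ends at 13, Ab7 ends at 16, G7 ends at 21, Ebsus4 ends at 26, Db6 ends at 32.
Beat 28 falls within Db6.

Db6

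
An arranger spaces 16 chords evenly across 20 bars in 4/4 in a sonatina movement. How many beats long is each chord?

5 beats

20 bars × 4 beats/bar = 80 beats total.
80 beats ÷ 16 chords = 5 beats per chord.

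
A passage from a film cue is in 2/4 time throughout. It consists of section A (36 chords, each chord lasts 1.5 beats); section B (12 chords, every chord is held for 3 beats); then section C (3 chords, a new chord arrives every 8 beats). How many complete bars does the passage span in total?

A: 36 × 1.5 = 54 beats = 27 bars.
B: 12 × 3 = 36 beats = 18 bars.
C: 3 × 8 = 24 beats = 12 bars.
Total: 27 + 18 + 12 = 57 bars.

57 bars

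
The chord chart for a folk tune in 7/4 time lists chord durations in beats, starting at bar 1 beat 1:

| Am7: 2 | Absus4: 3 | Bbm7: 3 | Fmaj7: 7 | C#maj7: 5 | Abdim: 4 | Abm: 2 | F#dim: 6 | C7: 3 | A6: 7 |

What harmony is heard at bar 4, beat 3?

Abdim

Beat 3 of bar 4 is beat (4−1)×7 + 3 = 24 overall.
Running totals: Am7 ends at 2, Absus4 ends at 5, Bbm7 ends at 8, Fmaj7 ends at 15, C#maj7 ends at 20, Abdim ends at 24.
Beat 24 falls within Abdim.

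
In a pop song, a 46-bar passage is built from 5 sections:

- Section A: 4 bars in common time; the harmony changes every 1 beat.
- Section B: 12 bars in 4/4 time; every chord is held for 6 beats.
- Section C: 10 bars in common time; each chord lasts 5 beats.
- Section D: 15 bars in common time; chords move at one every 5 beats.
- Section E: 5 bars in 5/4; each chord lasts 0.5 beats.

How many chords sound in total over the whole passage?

94 chords

A has 16 beats and chords last 1 each, so 16 chords.
B has 48 beats and chords last 6 each, so 8 chords.
C has 40 beats and chords last 5 each, so 8 chords.
D has 60 beats and chords last 5 each, so 12 chords.
E has 25 beats and chords last 0.5 each, so 50 chords.
Total: 16 + 8 + 8 + 12 + 50 = 94.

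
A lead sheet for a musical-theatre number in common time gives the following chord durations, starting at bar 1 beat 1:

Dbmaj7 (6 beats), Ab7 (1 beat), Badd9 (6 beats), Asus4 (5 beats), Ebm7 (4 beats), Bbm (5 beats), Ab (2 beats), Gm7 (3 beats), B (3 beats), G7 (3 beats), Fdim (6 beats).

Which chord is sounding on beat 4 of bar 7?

Ab

Beat 4 of bar 7 is beat (7−1)×4 + 4 = 28 overall.
Running totals: Dbmaj7 ends at 6, Ab7 ends at 7, Badd9 ends at 13, Asus4 ends at 18, Ebm7 ends at 22, Bbm ends at 27, Ab ends at 29.
Beat 28 falls within Ab.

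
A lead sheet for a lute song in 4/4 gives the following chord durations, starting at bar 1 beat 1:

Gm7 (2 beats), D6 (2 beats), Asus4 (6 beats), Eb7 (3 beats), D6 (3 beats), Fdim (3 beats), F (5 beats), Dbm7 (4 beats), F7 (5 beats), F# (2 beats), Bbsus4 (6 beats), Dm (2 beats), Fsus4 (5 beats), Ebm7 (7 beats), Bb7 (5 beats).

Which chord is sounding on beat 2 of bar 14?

Ebm7

Beat 2 of bar 14 is beat (14−1)×4 + 2 = 54 overall.
Running totals: Gm7 ends at 2, D6 ends at 4, Asus4 ends at 10, Eb7 ends at 13, D6 ends at 16, Fdim ends at 19, F ends at 24, Dbm7 ends at 28, F7 ends at 33, F# ends at 35, Bbsus4 ends at 41, Dm ends at 43, Fsus4 ends at 48, Ebm7 ends at 55.
Beat 54 falls within Ebm7.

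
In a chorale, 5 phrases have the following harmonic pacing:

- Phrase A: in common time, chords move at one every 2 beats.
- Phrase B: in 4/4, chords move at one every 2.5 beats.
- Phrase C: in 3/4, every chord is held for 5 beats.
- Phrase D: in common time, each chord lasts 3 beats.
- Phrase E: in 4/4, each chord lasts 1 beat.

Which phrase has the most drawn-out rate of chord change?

Phrase C

A: 4 beats/bar ÷ 2 beats/chord = 2 chords/bar.
B: 4 beats/bar ÷ 2.5 beats/chord = 1.6 chords/bar.
C: 3 beats/bar ÷ 5 beats/chord = 0.6 chords/bar.
D: 4 beats/bar ÷ 3 beats/chord = 4/3 chords/bar.
E: 4 beats/bar ÷ 1 beat/chord = 4 chords/bar.
Slowest is C at 0.6 chords/bar.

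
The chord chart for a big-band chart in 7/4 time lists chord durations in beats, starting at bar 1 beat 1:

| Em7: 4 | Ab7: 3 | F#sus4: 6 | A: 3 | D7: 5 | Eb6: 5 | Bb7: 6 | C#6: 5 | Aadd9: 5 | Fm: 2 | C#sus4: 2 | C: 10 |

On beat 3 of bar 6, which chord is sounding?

Aadd9

Beat 3 of bar 6 is beat (6−1)×7 + 3 = 38 overall.
Running totals: Em7 ends at 4, Ab7 ends at 7, F#sus4 ends at 13, A ends at 16, D7 ends at 21, Eb6 ends at 26, Bb7 ends at 32, C#6 ends at 37, Aadd9 ends at 42.
Beat 38 falls within Aadd9.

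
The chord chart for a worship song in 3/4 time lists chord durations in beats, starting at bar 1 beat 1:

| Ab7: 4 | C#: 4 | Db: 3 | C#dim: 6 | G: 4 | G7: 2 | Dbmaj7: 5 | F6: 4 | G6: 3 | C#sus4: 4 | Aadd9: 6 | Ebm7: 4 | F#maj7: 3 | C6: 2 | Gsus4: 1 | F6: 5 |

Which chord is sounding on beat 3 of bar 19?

F6

Beat 3 of bar 19 is beat (19−1)×3 + 3 = 57 overall.
Running totals: Ab7 ends at 4, C# ends at 8, Db ends at 11, C#dim ends at 17, G ends at 21, G7 ends at 23, Dbmaj7 ends at 28, F6 ends at 32, G6 ends at 35, C#sus4 ends at 39, Aadd9 ends at 45, Ebm7 ends at 49, F#maj7 ends at 52, C6 ends at 54, Gsus4 ends at 55, F6 ends at 60.
Beat 57 falls within F6.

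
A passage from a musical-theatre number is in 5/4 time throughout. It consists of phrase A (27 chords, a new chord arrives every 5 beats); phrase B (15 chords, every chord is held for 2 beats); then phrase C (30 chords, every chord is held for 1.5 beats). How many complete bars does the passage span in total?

42 bars

A: 27 × 5 = 135 beats = 27 bars.
B: 15 × 2 = 30 beats = 6 bars.
C: 30 × 1.5 = 45 beats = 9 bars.
Total: 27 + 6 + 9 = 42 bars.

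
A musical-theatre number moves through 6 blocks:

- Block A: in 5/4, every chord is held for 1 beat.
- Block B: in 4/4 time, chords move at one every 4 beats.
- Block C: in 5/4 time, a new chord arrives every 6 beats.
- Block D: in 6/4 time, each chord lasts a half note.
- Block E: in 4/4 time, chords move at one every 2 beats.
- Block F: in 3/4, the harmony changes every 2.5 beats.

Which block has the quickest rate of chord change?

Block A

A: each chord is 1 beat in 5/4, so 5 per bar.
B: each chord is 4 beats in 4/4, so 1 per bar.
C: each chord is 6 beats in 5/4, so 5/6 per bar.
D: each chord is 2 beats in 6/4, so 3 per bar.
E: each chord is 2 beats in 4/4, so 2 per bar.
F: each chord is 2.5 beats in 3/4, so 1.2 per bar.
Fastest is A at 5 chords/bar.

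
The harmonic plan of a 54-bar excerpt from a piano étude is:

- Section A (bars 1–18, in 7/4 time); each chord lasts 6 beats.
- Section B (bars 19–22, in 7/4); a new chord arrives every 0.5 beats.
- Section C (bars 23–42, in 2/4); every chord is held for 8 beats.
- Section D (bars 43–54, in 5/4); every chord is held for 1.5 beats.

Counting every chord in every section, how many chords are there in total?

A: 18·7 = 126 beats, 126/6 = 21 chords.
B: 4·7 = 28 beats, 28/0.5 = 56 chords.
C: 20·2 = 40 beats, 40/8 = 5 chords.
D: 12·5 = 60 beats, 60/1.5 = 40 chords.
Total: 21 + 56 + 5 + 40 = 122.

122 chords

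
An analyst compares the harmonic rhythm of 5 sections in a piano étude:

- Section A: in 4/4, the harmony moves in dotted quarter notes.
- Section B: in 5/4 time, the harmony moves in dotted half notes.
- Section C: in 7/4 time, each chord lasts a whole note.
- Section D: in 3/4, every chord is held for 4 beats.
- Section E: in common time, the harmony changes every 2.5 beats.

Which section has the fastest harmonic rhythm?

A: 4/1.5 = 8/3 chords/bar.
B: 5/3 = 5/3 chords/bar.
C: 7/4 = 1.75 chords/bar.
D: 3/4 = 0.75 chords/bar.
E: 4/2.5 = 1.6 chords/bar.
Fastest is A at 8/3 chords/bar.

Section A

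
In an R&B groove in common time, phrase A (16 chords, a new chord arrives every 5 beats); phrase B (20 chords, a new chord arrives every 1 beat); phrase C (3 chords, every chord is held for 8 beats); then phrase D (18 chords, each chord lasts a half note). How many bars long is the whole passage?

A: 16 × 5 = 80 beats = 20 bars.
B: 20 × 1 = 20 beats = 5 bars.
C: 3 × 8 = 24 beats = 6 bars.
D: 18 × 2 = 36 beats = 9 bars.
Total: 20 + 5 + 6 + 9 = 40 bars.

40 bars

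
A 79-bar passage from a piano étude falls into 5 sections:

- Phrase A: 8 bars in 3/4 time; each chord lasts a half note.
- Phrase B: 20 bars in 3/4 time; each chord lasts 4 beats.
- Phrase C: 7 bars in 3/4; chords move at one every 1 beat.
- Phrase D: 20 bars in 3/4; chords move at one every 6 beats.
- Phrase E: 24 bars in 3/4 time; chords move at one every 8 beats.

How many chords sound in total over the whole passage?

A: 8·3 = 24 beats, 24/2 = 12 chords.
B: 20·3 = 60 beats, 60/4 = 15 chords.
C: 7·3 = 21 beats, 21/1 = 21 chords.
D: 20·3 = 60 beats, 60/6 = 10 chords.
E: 24·3 = 72 beats, 72/8 = 9 chords.
Total: 12 + 15 + 21 + 10 + 9 = 67.

67 chords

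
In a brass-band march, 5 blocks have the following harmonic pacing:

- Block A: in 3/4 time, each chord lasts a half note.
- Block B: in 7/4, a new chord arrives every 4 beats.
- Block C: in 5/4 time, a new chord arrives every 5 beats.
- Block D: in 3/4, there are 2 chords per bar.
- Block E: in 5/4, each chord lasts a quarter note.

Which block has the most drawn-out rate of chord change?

Block C

A: 3 beats/bar ÷ 2 beats/chord = 1.5 chords/bar.
B: 7 beats/bar ÷ 4 beats/chord = 1.75 chords/bar.
C: 5 beats/bar ÷ 5 beats/chord = 1 chord/bar.
D: 3 beats/bar ÷ 1.5 beats/chord = 2 chords/bar.
E: 5 beats/bar ÷ 1 beat/chord = 5 chords/bar.
Slowest is C at 1 chords/bar.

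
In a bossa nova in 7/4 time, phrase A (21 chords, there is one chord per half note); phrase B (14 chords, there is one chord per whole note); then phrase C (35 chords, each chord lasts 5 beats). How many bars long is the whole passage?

A: 21 × 2 = 42 beats = 6 bars.
B: 14 × 4 = 56 beats = 8 bars.
C: 35 × 5 = 175 beats = 25 bars.
Total: 6 + 8 + 25 = 39 bars.

39 bars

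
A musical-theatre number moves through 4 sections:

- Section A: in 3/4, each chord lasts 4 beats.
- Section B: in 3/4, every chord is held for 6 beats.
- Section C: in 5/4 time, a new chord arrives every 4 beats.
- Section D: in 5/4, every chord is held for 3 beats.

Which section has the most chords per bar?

Section D

A: each chord is 4 beats in 3/4, so 0.75 per bar.
B: each chord is 6 beats in 3/4, so 0.5 per bar.
C: each chord is 4 beats in 5/4, so 1.25 per bar.
D: each chord is 3 beats in 5/4, so 5/3 per bar.
Fastest is D at 5/3 chords/bar.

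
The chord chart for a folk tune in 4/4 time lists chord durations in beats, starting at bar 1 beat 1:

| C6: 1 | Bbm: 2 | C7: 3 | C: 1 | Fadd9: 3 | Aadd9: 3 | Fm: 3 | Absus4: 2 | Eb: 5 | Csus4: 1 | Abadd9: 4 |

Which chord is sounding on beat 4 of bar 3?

Aadd9

Beat 4 of bar 3 is beat (3−1)×4 + 4 = 12 overall.
Running totals: C6 ends at 1, Bbm ends at 3, C7 ends at 6, C ends at 7, Fadd9 ends at 10, Aadd9 ends at 13.
Beat 12 falls within Aadd9.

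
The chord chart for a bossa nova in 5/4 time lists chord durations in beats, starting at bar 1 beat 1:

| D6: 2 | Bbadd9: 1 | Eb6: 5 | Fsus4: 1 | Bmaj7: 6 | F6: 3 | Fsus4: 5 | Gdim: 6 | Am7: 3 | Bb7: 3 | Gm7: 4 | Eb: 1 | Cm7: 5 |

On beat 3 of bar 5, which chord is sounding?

Beat 3 of bar 5 is beat (5−1)×5 + 3 = 23 overall.
Running totals: D6 ends at 2, Bbadd9 ends at 3, Eb6 ends at 8, Fsus4 ends at 9, Bmaj7 ends at 15, F6 ends at 18, Fsus4 ends at 23.
Beat 23 falls within Fsus4.

Fsus4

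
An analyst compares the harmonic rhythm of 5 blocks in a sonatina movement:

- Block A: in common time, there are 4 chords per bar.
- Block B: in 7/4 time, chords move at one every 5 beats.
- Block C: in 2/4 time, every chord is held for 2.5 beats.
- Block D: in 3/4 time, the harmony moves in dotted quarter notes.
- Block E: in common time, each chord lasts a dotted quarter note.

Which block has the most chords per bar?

Block A

A: 4 beats/bar ÷ 1 beat/chord = 4 chords/bar.
B: 7 beats/bar ÷ 5 beats/chord = 1.4 chords/bar.
C: 2 beats/bar ÷ 2.5 beats/chord = 0.8 chords/bar.
D: 3 beats/bar ÷ 1.5 beats/chord = 2 chords/bar.
E: 4 beats/bar ÷ 1.5 beats/chord = 8/3 chords/bar.
Fastest is A at 4 chords/bar.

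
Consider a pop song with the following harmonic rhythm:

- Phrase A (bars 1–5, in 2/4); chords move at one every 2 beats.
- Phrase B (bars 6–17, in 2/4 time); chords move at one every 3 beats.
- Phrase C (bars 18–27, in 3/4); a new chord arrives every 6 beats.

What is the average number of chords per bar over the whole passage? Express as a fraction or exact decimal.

2/3 chords per bar

A: 5 bars of 2 beats is 10 beats; at 2 beats each that's 5 chords.
B: 12 bars of 2 beats is 24 beats; at 3 beats each that's 8 chords.
C: 10 bars of 3 beats is 30 beats; at 6 beats each that's 5 chords.
Overall: 18 chords over 27 bars → 18/27 = 2/3 chords per bar.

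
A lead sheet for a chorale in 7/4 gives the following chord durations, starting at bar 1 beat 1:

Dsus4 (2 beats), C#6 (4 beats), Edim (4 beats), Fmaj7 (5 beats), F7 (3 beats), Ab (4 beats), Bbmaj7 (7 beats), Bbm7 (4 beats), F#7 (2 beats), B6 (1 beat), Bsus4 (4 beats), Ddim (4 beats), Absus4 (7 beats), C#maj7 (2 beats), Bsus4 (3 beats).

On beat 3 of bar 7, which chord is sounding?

Absus4

Beat 3 of bar 7 is beat (7−1)×7 + 3 = 45 overall.
Running totals: Dsus4 ends at 2, C#6 ends at 6, Edim ends at 10, Fmaj7 ends at 15, F7 ends at 18, Ab ends at 22, Bbmaj7 ends at 29, Bbm7 ends at 33, F#7 ends at 35, B6 ends at 36, Bsus4 ends at 40, Ddim ends at 44, Absus4 ends at 51.
Beat 45 falls within Absus4.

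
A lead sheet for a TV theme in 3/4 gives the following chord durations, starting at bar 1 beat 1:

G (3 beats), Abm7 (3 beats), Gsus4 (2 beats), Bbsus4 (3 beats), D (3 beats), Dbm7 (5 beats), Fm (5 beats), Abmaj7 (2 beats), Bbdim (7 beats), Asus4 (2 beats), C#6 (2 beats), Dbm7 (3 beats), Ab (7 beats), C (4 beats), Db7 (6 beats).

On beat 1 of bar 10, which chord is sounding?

Bbdim

Beat 1 of bar 10 is beat (10−1)×3 + 1 = 28 overall.
Running totals: G ends at 3, Abm7 ends at 6, Gsus4 ends at 8, Bbsus4 ends at 11, D ends at 14, Dbm7 ends at 19, Fm ends at 24, Abmaj7 ends at 26, Bbdim ends at 33.
Beat 28 falls within Bbdim.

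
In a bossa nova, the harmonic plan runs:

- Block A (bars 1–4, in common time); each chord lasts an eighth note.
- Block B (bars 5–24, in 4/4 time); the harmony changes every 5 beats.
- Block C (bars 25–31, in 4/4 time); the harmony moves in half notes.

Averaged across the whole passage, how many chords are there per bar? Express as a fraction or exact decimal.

2 chords per bar

A: 4 bars of 4 beats is 16 beats; at 0.5 beats each that's 32 chords.
B: 20 bars of 4 beats is 80 beats; at 5 beats each that's 16 chords.
C: 7 bars of 4 beats is 28 beats; at 2 beats each that's 14 chords.
Overall: 62 chords over 31 bars → 62/31 = 2 chords per bar.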